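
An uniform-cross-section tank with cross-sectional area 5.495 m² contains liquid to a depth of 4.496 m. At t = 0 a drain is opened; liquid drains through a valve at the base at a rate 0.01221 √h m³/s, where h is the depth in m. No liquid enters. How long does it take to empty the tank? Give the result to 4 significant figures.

Volume balance on the tank: A dh/dt = −0.01221 √h.
Separate and integrate: 2(√h − √h₀) = −(0.01221/A) t.
Set h = 0: 2√h₀ = (0.01221/A) t_empty ⇒ t_empty = 2A√h₀/0.01221.
t_empty = 2·5.495·√4.496/0.01221 = 10.9900·2.12038/0.01221 = 1908.51 s.

1909 s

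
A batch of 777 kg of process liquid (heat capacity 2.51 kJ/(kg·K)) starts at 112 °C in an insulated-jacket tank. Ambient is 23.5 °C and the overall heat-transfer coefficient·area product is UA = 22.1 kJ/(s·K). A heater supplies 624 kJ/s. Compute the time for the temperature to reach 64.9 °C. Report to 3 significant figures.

M c_p dT/dt = −UA(T − T_amb) + Q̇.
τ = M c_p/UA = 88.248 s; T_ss = T_amb + Q̇/UA = 23.5 + 624/22.1 = 51.735 °C.
T(t) = T_ss + (T₀ − T_ss)e^(−t/τ); set T = 64.9:
t = −τ ln[(T − T_ss)/(T₀ − T_ss)] = −88.248 · ln(0.21845) = 134.24 s.

134 s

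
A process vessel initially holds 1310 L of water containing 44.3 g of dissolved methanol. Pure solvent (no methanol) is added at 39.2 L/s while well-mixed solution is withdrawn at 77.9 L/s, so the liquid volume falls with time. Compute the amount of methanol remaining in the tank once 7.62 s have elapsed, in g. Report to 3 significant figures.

Total volume: dV/dt = Q_in − Q_out = -38.700 L/s, so V(t) = 1310 − 38.700 t and V(7.62) = 1015.1 L.
Species balance (pure solvent in): dm/dt = −Q_out · m/V(t).
dm/m = −Q_out dt/(V₀ − 38.700 t); integrating gives ln(m/m₀) = −(Q_out/(Q_in−Q_out)) ln(V/V₀).
m = m₀ (V₀/V)^(Q_out/(Q_in−Q_out)) = 44.3 × (1310/1015.1)^(-2.0129) = 26.513 g.

26.5 g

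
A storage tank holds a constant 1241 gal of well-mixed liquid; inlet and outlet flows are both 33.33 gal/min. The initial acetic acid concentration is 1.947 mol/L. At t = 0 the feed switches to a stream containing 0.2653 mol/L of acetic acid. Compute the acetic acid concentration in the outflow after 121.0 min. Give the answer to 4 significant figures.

Mass balance on the solute (V constant): V dC/dt = Q(C_in − C).
Time constant τ = V/Q = 1241/33.33 = 37.2337 min.
Integrating: C(t) = C_in + (C₀ − C_in) e^(−t/τ).
C(121.0) = 0.2653 + (1.947 − 0.2653)·e^(−121.0/37.2337) = 0.2653 + (1.68170)·0.0387842 = 0.330523 mol/L.

0.3305 mol/L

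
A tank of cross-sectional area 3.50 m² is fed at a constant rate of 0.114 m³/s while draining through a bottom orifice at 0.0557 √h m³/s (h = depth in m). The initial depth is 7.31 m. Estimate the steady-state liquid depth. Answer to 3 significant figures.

A dh/dt = Q_in − 0.0557 √h. Steady state requires inflow = outflow:
Q_in = 0.0557 √h_ss ⇒ √h_ss = 0.114/0.0557 = 2.0467.
h_ss = 2.0467² = 4.1889 m. (Since h₀ = 7.31 m > h_ss, the level will fall toward this value.)

4.19 m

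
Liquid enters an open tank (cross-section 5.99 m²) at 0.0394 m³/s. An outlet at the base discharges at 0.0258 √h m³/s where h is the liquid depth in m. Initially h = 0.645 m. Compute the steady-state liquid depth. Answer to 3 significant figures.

2.33 m

A dh/dt = Q_in − 0.0258 √h. Steady state requires inflow = outflow:
Q_in = 0.0258 √h_ss ⇒ √h_ss = 0.0394/0.0258 = 1.5271.
h_ss = 1.5271² = 2.3321 m. (Since h₀ = 0.645 m < h_ss, the level will rise toward this value.)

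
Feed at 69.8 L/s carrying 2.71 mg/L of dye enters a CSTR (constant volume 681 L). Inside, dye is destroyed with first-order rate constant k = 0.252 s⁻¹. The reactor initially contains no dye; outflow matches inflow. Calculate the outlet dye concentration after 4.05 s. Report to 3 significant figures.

V dC/dt = Q(C_in − C) − k V C.
This is linear with rate a = Q/V + k = 0.35450 s⁻¹.
C_ss = Q C_in/(Q + kV) = 0.78355 mg/L; C(t) = C_ss + (C₀ − C_ss) e^(−a t).
C(4.05) = 0.78355 + (-0.78355)·e^(−0.35450·4.05) = 0.78355 + (-0.78355)·0.23795 = 0.59711 mg/L.

0.597 mg/L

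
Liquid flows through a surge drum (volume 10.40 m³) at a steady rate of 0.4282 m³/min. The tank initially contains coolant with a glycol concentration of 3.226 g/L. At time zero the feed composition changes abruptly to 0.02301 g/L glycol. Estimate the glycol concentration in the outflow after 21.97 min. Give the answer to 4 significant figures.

1.319 g/L

Species balance on the tank: V dC/dt = Q(C_in − C).
So dC/dt = (C_in − C)/τ with τ = V/Q = 10.40/0.4282 = 24.2877 min.
This is linear first-order; C(t) = C_in + (C₀ − C_in) e^(−t/τ).
C(21.97) = 0.02301 + (3.226 − 0.02301)·e^(−21.97/24.2877) = 0.02301 + (3.20299)·0.404715 = 1.31931 g/L.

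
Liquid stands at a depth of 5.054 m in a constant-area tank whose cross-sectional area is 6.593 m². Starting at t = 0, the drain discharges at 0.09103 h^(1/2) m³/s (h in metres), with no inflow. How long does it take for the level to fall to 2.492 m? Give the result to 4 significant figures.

96.98 s

A dh/dt = −Q_out = −0.09103 √h.
∫ h^(−1/2) dh = −(0.09103/A) ∫ dt, giving 2√h = 2√h₀ − (0.09103/A) t.
t = 2A(√h₀ − √h)/0.09103 = 2·6.593·(√5.054 − √2.492)/0.09103
  = 13.1860 × (2.24811 − 1.57861) / 0.09103 = 96.9798 s.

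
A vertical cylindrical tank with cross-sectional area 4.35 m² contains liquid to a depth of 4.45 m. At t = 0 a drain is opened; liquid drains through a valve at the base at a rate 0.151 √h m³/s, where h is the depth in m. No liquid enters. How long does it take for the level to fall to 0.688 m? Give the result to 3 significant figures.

73.8 s

With no inflow, A dh/dt = −0.151 √h.
∫ h^(−1/2) dh = −(0.151/A) ∫ dt, giving 2√h = 2√h₀ − (0.151/A) t.
t = 2A(√h₀ − √h)/0.151 = 2·4.35·(√4.45 − √0.688)/0.151
  = 8.7000 × (2.1095 − 0.82946) / 0.151 = 73.751 s.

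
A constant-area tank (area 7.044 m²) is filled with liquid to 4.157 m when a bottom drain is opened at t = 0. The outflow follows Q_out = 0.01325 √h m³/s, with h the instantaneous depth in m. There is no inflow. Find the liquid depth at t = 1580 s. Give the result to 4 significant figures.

0.3056 m

With no inflow, A dh/dt = −0.01325 √h.
∫ h^(−1/2) dh = −(0.01325/A) ∫ dt, giving 2√h = 2√h₀ − (0.01325/A) t.
√h = √4.157 − 0.01325·1580/(2·7.044) = 2.03887 − 1.48602 = 0.552856.
h = 0.552856² = 0.305650 m.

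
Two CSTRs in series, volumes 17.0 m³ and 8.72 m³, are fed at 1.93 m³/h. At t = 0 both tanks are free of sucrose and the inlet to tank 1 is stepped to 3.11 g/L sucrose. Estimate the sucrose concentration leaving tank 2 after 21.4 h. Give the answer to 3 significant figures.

Species balance on tank i: dCᵢ/dt = (Cᵢ₋₁ − Cᵢ)/τᵢ with τᵢ = Vᵢ/Q.
τ₁ = 17.0/1.93 = 8.8083 h; τ₂ = 8.72/1.93 = 4.5181 h.
Solving the cascade with C₁(0)=C₂(0)=0 gives C₂(t) = C_in[1 − (τ₁ e^(−t/τ₁) − τ₂ e^(−t/τ₂))/(τ₁ − τ₂)].
At t = 21.4: e^(−t/τ₁) = 0.088078, e^(−t/τ₂) = 0.0087696.
C₂ = 3.11·[1 − (8.8083·0.088078 − 4.5181·0.0087696)/(4.2902)] = 3.11·0.82840 = 2.5763 g/L.

2.58 g/L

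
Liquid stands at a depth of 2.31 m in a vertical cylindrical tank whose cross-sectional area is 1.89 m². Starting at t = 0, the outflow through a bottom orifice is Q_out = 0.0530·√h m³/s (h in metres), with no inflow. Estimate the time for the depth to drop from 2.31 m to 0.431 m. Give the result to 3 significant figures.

Mass balance (ρ constant): A dh/dt = −0.0530 √h.
Separate and integrate: 2(√h − √h₀) = −(0.0530/A) t.
t = 2A(√h₀ − √h)/0.0530 = 2·1.89·(√2.31 − √0.431)/0.0530
  = 3.7800 × (1.5199 − 0.65651) / 0.0530 = 61.576 s.

61.6 s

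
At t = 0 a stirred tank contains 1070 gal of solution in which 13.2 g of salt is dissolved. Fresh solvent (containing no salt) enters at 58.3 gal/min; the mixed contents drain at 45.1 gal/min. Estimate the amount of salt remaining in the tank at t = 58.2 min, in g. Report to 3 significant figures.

Let m(t) be the amount of salt. Volume: V(t) = V₀ + (Q_in − Q_out) t = 1070 + 13.200 t; V(58.2) = 1838.2 gal.
Solute balance: dm/dt = 0 − Q_out C = −Q_out m/V(t).
dm/m = −Q_out dt/(V₀ + 13.200 t); integrating gives ln(m/m₀) = −(Q_out/(Q_in−Q_out)) ln(V/V₀).
m = m₀ (V₀/V)^(Q_out/(Q_in−Q_out)) = 13.2 × (1070/1838.2)^(3.4167) = 2.0778 g.

2.08 g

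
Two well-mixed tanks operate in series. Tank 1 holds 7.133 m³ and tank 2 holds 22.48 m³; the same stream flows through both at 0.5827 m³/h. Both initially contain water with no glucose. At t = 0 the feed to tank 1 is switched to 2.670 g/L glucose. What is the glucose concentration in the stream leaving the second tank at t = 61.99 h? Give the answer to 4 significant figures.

Time constants: τᵢ = Vᵢ/Q for each well-mixed tank.
τ₁ = 7.133/0.5827 = 12.2413 h; τ₂ = 22.48/0.5827 = 38.5790 h.
Solving the cascade with C₁(0)=C₂(0)=0 gives C₂(t) = C_in[1 − (τ₁ e^(−t/τ₁) − τ₂ e^(−t/τ₂))/(τ₁ − τ₂)].
At t = 61.99: e^(−t/τ₁) = 0.00632017, e^(−t/τ₂) = 0.200522.
C₂ = 2.670·[1 − (12.2413·0.00632017 − 38.5790·0.200522)/(-26.3377)] = 2.670·0.709217 = 1.89361 g/L.

1.894 g/L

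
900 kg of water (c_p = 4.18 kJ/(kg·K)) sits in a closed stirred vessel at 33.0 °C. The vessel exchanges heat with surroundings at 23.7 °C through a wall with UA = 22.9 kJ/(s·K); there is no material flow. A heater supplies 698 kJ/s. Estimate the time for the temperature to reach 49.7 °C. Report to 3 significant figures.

Energy balance: M c_p dT/dt = −UA(T − T_amb) + Q̇.
τ = M c_p/UA = 164.28 s; T_ss = T_amb + Q̇/UA = 23.7 + 698/22.9 = 54.180 °C.
T(t) = T_ss + (T₀ − T_ss)e^(−t/τ); set T = 49.7:
t = −τ ln[(T − T_ss)/(T₀ − T_ss)] = −164.28 · ln(0.21153) = 255.19 s.

255 s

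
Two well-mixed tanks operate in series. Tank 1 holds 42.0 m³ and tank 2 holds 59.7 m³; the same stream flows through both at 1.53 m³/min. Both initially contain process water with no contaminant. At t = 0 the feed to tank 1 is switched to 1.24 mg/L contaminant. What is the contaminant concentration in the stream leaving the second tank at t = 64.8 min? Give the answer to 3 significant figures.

Species balance on tank i: dCᵢ/dt = (Cᵢ₋₁ − Cᵢ)/τᵢ with τᵢ = Vᵢ/Q.
τ₁ = 42.0/1.53 = 27.451 min; τ₂ = 59.7/1.53 = 39.020 min.
Tank 1: C₁ = C_in(1 − e^(−t/τ₁)). Tank 2 (τ₁ ≠ τ₂): C₂ = C_in[1 − (τ₁ e^(−t/τ₁) − τ₂ e^(−t/τ₂))/(τ₁ − τ₂)].
At t = 64.8: e^(−t/τ₁) = 0.094366, e^(−t/τ₂) = 0.19001.
C₂ = 1.24·[1 − (27.451·0.094366 − 39.020·0.19001)/(-11.569)] = 1.24·0.58305 = 0.72299 mg/L.

0.723 mg/L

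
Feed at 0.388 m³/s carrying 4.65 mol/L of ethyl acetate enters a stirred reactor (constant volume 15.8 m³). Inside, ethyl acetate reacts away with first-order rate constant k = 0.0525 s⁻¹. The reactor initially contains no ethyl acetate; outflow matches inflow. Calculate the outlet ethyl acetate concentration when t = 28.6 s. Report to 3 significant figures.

V dC/dt = Q(C_in − C) − k V C.
This is linear with rate a = Q/V + k = 0.077057 s⁻¹.
C_ss = Q C_in/(Q + kV) = 1.4819 mol/L; C(t) = C_ss + (C₀ − C_ss) e^(−a t).
C(28.6) = 1.4819 + (-1.4819)·e^(−0.077057·28.6) = 1.4819 + (-1.4819)·0.11038 = 1.3183 mol/L.

1.32 mol/L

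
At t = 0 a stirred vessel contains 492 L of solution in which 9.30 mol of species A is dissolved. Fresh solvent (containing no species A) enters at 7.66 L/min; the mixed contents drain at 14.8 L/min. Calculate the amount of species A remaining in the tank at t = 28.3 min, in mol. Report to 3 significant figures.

3.11 mol

Let m(t) be the amount of species A. Volume: V(t) = V₀ + (Q_in − Q_out) t = 492 − 7.1400 t; V(28.3) = 289.94 L.
No species A enters, so dm/dt = −Q_out · (m/V).
dm/m = −Q_out dt/(V₀ − 7.1400 t); integrating gives ln(m/m₀) = −(Q_out/(Q_in−Q_out)) ln(V/V₀).
m = m₀ (V₀/V)^(Q_out/(Q_in−Q_out)) = 9.30 × (492/289.94)^(-2.0728) = 3.1077 mol.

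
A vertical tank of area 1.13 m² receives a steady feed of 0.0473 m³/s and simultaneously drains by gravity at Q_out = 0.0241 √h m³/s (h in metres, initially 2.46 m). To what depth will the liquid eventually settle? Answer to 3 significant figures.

Unsteady balance on liquid volume: A dh/dt = Q_in − 0.0241 √h. At steady state dh/dt = 0:
Q_in = 0.0241 √h_ss ⇒ √h_ss = 0.0473/0.0241 = 1.9627.
h_ss = 1.9627² = 3.8520 m. (Since h₀ = 2.46 m < h_ss, the level will rise toward this value.)

3.85 m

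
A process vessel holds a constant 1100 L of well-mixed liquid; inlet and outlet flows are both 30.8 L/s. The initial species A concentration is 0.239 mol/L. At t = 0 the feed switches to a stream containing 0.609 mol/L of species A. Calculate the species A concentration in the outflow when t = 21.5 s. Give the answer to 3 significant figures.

0.406 mol/L

Mass balance on the solute (V constant): V dC/dt = Q(C_in − C).
So dC/dt = (C_in − C)/τ with τ = V/Q = 1100/30.8 = 35.714 s.
Solution: C(t) = C_in + (C₀ − C_in) e^(−t/τ).
C(21.5) = 0.609 + (0.239 − 0.609)·e^(−21.5/35.714) = 0.609 + (-0.37000)·0.54772 = 0.40635 mol/L.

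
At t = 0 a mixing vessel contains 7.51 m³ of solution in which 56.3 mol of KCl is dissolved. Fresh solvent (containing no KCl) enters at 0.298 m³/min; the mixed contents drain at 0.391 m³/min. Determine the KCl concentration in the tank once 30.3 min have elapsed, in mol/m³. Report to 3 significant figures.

1.66 mol/m³

Total volume: dV/dt = Q_in − Q_out = -0.093000 m³/min, so V(t) = 7.51 − 0.093000 t and V(30.3) = 4.6921 m³.
No KCl enters, so dm/dt = −Q_out · (m/V).
Separate: dm/m = −Q_out dt/V(t) ⇒ ln(m/m₀) = −(Q_out/(Q_in−Q_out)) ln(V/V₀).
m = m₀ (V₀/V)^(Q_out/(Q_in−Q_out)) = 56.3 × (7.51/4.6921)^(-4.2043) = 7.7926 mol.
C = m/V = 7.7926/4.6921 = 1.6608 mol/m³.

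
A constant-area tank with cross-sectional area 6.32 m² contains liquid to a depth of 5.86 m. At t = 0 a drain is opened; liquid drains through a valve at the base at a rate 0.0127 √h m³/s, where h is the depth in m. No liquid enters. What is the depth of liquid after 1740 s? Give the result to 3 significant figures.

0.452 m

Accumulation of liquid (constant cross-section A): A dh/dt = −0.0127 √h.
∫ h^(−1/2) dh = −(0.0127/A) ∫ dt, giving 2√h = 2√h₀ − (0.0127/A) t.
√h = √5.86 − 0.0127·1740/(2·6.32) = 2.4207 − 1.7483 = 0.67248.
h = 0.67248² = 0.45223 m.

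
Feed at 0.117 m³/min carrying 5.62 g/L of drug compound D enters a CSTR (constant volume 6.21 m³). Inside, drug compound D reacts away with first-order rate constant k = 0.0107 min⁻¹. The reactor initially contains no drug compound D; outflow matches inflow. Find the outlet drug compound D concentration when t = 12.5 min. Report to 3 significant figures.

1.11 g/L

Species balance: V dC/dt = Q C_in − Q C − k V C.
This is linear with rate a = Q/V + k = 0.029541 min⁻¹.
C_ss = Q C_in/(Q + kV) = 3.5844 g/L; C(t) = C_ss + (C₀ − C_ss) e^(−a t).
C(12.5) = 3.5844 + (-3.5844)·e^(−0.029541·12.5) = 3.5844 + (-3.5844)·0.69125 = 1.1067 g/L.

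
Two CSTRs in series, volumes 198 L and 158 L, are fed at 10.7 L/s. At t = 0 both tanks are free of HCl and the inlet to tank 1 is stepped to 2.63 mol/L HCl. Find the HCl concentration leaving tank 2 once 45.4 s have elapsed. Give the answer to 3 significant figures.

Time constants: τᵢ = Vᵢ/Q for each well-mixed tank.
τ₁ = 198/10.7 = 18.505 s; τ₂ = 158/10.7 = 14.766 s.
Tank 1: C₁ = C_in(1 − e^(−t/τ₁)). Tank 2 (τ₁ ≠ τ₂): C₂ = C_in[1 − (τ₁ e^(−t/τ₁) − τ₂ e^(−t/τ₂))/(τ₁ − τ₂)].
At t = 45.4: e^(−t/τ₁) = 0.085998, e^(−t/τ₂) = 0.046210.
C₂ = 2.63·[1 − (18.505·0.085998 − 14.766·0.046210)/(3.7383)] = 2.63·0.75684 = 1.9905 mol/L.

1.99 mol/L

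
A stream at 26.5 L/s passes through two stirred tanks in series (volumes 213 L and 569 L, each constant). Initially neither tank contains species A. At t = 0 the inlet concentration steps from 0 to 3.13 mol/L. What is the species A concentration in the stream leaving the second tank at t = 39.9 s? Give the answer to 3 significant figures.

2.36 mol/L

Species balance on tank i: dCᵢ/dt = (Cᵢ₋₁ − Cᵢ)/τᵢ with τᵢ = Vᵢ/Q.
τ₁ = 213/26.5 = 8.0377 s; τ₂ = 569/26.5 = 21.472 s.
Tank 1: C₁ = C_in(1 − e^(−t/τ₁)). Tank 2 (τ₁ ≠ τ₂): C₂ = C_in[1 − (τ₁ e^(−t/τ₁) − τ₂ e^(−t/τ₂))/(τ₁ − τ₂)].
At t = 39.9: e^(−t/τ₁) = 0.0069843, e^(−t/τ₂) = 0.15594.
C₂ = 3.13·[1 − (8.0377·0.0069843 − 21.472·0.15594)/(-13.434)] = 3.13·0.75493 = 2.3629 mol/L.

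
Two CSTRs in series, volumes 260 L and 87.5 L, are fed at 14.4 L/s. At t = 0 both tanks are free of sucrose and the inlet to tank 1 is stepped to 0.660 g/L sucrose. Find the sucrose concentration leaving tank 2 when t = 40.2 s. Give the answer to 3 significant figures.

Each tank obeys Vᵢ dCᵢ/dt = Q(Cᵢ₋₁ − Cᵢ), so τᵢ = Vᵢ/Q.
τ₁ = 260/14.4 = 18.056 s; τ₂ = 87.5/14.4 = 6.0764 s.
Tank 1: C₁ = C_in(1 − e^(−t/τ₁)). Tank 2 (τ₁ ≠ τ₂): C₂ = C_in[1 − (τ₁ e^(−t/τ₁) − τ₂ e^(−t/τ₂))/(τ₁ − τ₂)].
At t = 40.2: e^(−t/τ₁) = 0.10791, e^(−t/τ₂) = 0.0013391.
C₂ = 0.660·[1 − (18.056·0.10791 − 6.0764·0.0013391)/(11.979)] = 0.660·0.83803 = 0.55310 g/L.

0.553 g/L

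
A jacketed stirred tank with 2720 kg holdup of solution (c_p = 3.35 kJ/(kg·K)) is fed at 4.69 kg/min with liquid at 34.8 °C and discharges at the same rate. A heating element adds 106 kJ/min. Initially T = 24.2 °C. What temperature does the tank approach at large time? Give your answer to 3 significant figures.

41.5 °C

Unsteady energy balance on the tank contents: M c_p dT/dt = ṁ c_p (T_in − T) + 106.
At steady state dT/dt = 0 ⇒ T_ss = T_in + Q̇/(ṁ c_p) = 34.8 + 106/(4.69·3.35) = 41.547 °C.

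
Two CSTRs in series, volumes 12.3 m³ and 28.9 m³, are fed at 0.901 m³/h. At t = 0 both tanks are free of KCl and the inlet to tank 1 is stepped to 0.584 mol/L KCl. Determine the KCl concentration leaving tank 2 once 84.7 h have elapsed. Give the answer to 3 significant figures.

Time constants: τᵢ = Vᵢ/Q for each well-mixed tank.
τ₁ = 12.3/0.901 = 13.651 h; τ₂ = 28.9/0.901 = 32.075 h.
Solving the cascade with C₁(0)=C₂(0)=0 gives C₂(t) = C_in[1 − (τ₁ e^(−t/τ₁) − τ₂ e^(−t/τ₂))/(τ₁ − τ₂)].
At t = 84.7: e^(−t/τ₁) = 0.0020204, e^(−t/τ₂) = 0.071315.
C₂ = 0.584·[1 − (13.651·0.0020204 − 32.075·0.071315)/(-18.424)] = 0.584·0.87734 = 0.51237 mol/L.

0.512 mol/L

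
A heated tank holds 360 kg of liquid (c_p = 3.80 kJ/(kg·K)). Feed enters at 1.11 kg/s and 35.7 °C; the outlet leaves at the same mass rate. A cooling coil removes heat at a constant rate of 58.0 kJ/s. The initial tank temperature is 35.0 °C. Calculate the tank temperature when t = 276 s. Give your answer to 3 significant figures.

27.5 °C

M c_p dT/dt = ṁ c_p (T_in − T) − Q̇.
τ = M/ṁ = 324.32 s; T_ss = T_in − Q̇/(ṁ c_p) = 35.7 − 58.0/(1.11·3.80) = 21.949 °C.
Solution: T(t) = T_ss + (T₀ − T_ss) e^(−t/τ).
T(276) = 21.949 + (13.051)·e^(−276/324.32) = 21.949 + (13.051)·0.42699 = 27.522 °C.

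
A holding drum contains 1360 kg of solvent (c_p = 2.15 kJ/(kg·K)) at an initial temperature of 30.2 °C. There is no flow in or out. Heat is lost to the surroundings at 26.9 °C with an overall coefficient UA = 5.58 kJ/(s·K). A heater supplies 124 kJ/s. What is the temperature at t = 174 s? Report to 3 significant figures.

35.5 °C

M c_p dT/dt = −UA(T − T_amb) + Q̇.
dT/dt = (T_ss − T)/τ with T_ss = T_amb + Q̇/UA = 26.9 + 124/5.58 = 49.122 °C, τ = M c_p/UA = 1360·2.15/5.58 = 524.01 s.
Integrating: T(t) = T_ss + (T₀ − T_ss) e^(−t/τ).
T(174) = 49.122 + (-18.922)·0.71745 = 35.546 °C.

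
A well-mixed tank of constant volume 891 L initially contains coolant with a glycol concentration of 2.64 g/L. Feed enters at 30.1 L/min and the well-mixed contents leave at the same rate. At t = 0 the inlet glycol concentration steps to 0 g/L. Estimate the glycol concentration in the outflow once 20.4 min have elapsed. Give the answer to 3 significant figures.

1.33 g/L

Species balance on the tank: V dC/dt = Q(C_in − C).
So dC/dt = (C_in − C)/τ with τ = V/Q = 891/30.1 = 29.601 min.
This is linear first-order; C(t) = C_in + (C₀ − C_in) e^(−t/τ).
C(20.4) = 0 + (2.64 − 0)·e^(−20.4/29.601) = 0 + (2.6400)·0.50200 = 1.3253 g/L.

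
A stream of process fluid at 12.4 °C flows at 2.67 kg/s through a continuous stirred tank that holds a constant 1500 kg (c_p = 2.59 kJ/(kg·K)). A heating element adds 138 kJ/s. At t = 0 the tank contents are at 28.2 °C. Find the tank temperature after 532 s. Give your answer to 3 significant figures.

Energy balance: M c_p dT/dt = ṁ c_p (T_in − T) + 138.
τ = M/ṁ = 561.80 s; T_ss = T_in + Q̇/(ṁ c_p) = 12.4 + 138/(2.67·2.59) = 32.356 °C.
This is linear first-order; T(t) = T_ss + (T₀ − T_ss) e^(−t/τ).
T(532) = 32.356 + (-4.1558)·e^(−532/561.80) = 32.356 + (-4.1558)·0.38792 = 30.744 °C.

30.7 °C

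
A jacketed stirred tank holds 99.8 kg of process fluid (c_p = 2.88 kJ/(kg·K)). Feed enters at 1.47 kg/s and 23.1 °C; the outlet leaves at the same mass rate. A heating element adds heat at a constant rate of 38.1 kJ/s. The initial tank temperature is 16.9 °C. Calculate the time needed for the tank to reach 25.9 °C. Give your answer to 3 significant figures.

M c_p dT/dt = ṁ c_p (T_in − T) + Q̇.
τ = M/ṁ = 67.891 s; T_ss = T_in + Q̇/(ṁ c_p) = 32.099 °C.
T(t) = T_ss + (T₀ − T_ss) e^(−t/τ). Set T = 25.9:
e^(−t/τ) = (25.9 − 32.099)/(16.9 − 32.099) = 0.40787
t = −67.891 · ln(0.40787) = 60.885 s.

60.9 s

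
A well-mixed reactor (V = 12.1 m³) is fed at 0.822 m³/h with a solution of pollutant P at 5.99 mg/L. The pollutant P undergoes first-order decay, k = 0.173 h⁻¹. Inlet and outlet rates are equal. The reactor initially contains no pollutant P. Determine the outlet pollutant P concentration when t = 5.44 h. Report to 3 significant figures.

1.23 mg/L

Accumulation = in − out − consumed: V dC/dt = Q C_in − Q C − k V C.
dC/dt = (Q/V) C_in − (Q/V + k) C; effective rate a = Q/V + k = 0.067934 + 0.173 = 0.24093 h⁻¹.
C_ss = Q C_in/(Q + kV) = 1.6889 mg/L; C(t) = C_ss + (C₀ − C_ss) e^(−a t).
C(5.44) = 1.6889 + (-1.6889)·e^(−0.24093·5.44) = 1.6889 + (-1.6889)·0.26964 = 1.2335 mg/L.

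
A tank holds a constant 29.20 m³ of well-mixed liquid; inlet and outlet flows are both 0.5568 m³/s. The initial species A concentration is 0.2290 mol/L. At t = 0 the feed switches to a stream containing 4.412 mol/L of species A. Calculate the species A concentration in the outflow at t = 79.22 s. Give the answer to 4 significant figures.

3.488 mol/L

Accumulation = in − out for the solute gives V dC/dt = Q(C_in − C).
Rewrite as dC/dt + C/τ = C_in/τ, τ = V/Q = 52.4425 s.
C approaches C_in exponentially: C(t) = C_in + (C₀ − C_in) e^(−t/τ).
C(79.22) = 4.412 + (0.2290 − 4.412)·e^(−79.22/52.4425) = 4.412 + (-4.18300)·0.220776 = 3.48849 mol/L.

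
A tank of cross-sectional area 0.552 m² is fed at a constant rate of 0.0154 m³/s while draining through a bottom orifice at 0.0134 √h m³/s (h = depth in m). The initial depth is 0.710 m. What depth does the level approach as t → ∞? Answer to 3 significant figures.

A dh/dt = Q_in − 0.0134 √h. Steady state requires inflow = outflow:
Q_in = 0.0134 √h_ss ⇒ √h_ss = 0.0154/0.0134 = 1.1493.
h_ss = 1.1493² = 1.3208 m. (Since h₀ = 0.710 m < h_ss, the level will rise toward this value.)

1.32 m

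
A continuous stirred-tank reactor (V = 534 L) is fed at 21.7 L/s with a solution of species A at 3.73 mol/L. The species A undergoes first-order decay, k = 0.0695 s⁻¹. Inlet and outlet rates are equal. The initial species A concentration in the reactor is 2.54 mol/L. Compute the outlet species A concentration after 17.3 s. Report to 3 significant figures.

1.55 mol/L

V dC/dt = Q(C_in − C) − k V C.
This is linear with rate a = Q/V + k = 0.11014 s⁻¹.
C_ss = Q C_in/(Q + kV) = 1.3762 mol/L; C(t) = C_ss + (C₀ − C_ss) e^(−a t).
C(17.3) = 1.3762 + (1.1638)·e^(−0.11014·17.3) = 1.3762 + (1.1638)·0.14877 = 1.5494 mol/L.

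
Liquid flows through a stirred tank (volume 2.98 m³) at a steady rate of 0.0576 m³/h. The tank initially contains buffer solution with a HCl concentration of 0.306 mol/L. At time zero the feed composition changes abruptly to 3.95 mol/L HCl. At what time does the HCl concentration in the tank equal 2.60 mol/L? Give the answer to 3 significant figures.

51.4 h

Transient balance on the dissolved component: V dC/dt = Q(C_in − C), so τ = V/Q = 51.736 h.
C(t) = C_in + (C₀ − C_in) e^(−t/τ). Set C = 2.60 and solve for t:
e^(−t/τ) = (C − C_in)/(C₀ − C_in) = (2.60 − 3.95)/(0.306 − 3.95) = 0.37047
t = −τ ln(…) = 51.736 × 0.99298 = 51.373 h.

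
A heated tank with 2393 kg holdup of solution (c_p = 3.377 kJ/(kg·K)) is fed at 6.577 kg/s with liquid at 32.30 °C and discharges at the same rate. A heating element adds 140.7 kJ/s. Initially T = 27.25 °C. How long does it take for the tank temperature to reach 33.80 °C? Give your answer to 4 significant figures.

M c_p dT/dt = ṁ c_p (T_in − T) + Q̇.
τ = M/ṁ = 363.844 s; T_ss = T_in + Q̇/(ṁ c_p) = 38.6348 °C.
T(t) = T_ss + (T₀ − T_ss) e^(−t/τ). Set T = 33.80:
e^(−t/τ) = (33.80 − 38.6348)/(27.25 − 38.6348) = 0.424673
t = −363.844 · ln(0.424673) = 311.609 s.

311.6 s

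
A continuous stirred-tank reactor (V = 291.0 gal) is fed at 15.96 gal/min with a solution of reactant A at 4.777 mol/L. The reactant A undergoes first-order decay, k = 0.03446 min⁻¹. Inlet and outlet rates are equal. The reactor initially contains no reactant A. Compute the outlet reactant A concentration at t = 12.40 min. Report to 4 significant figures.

Accumulation = in − out − consumed: V dC/dt = Q C_in − Q C − k V C.
This is linear with rate a = Q/V + k = 0.0893054 min⁻¹.
C_ss = Q C_in/(Q + kV) = 2.93371 mol/L; C(t) = C_ss + (C₀ − C_ss) e^(−a t).
C(12.40) = 2.93371 + (-2.93371)·e^(−0.0893054·12.40) = 2.93371 + (-2.93371)·0.330421 = 1.96435 mol/L.

1.964 mol/L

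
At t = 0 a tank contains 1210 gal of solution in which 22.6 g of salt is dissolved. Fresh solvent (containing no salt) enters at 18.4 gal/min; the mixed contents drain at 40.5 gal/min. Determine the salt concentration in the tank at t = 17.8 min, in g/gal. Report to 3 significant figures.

0.0135 g/gal

Let m(t) be the amount of salt. Volume: V(t) = V₀ + (Q_in − Q_out) t = 1210 − 22.100 t; V(17.8) = 816.62 gal.
Solute balance: dm/dt = 0 − Q_out C = −Q_out m/V(t).
Separate: dm/m = −Q_out dt/V(t) ⇒ ln(m/m₀) = −(Q_out/(Q_in−Q_out)) ln(V/V₀).
m = m₀ (V₀/V)^(Q_out/(Q_in−Q_out)) = 22.6 × (1210/816.62)^(-1.8326) = 10.994 g.
C = m/V = 10.994/816.62 = 0.013463 g/gal.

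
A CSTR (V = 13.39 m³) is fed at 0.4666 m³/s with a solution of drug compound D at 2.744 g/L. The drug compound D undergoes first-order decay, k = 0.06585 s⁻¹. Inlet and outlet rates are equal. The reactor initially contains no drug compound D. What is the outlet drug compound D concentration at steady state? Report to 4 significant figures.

0.9496 g/L

V dC/dt = Q(C_in − C) − k V C.
At steady state: 0 = Q C_in − (Q + kV) C_ss, so C_ss = Q C_in/(Q + kV).
C_ss = 0.4666·2.744/(0.4666 + 0.06585·13.39) = 1.28035/1.34833 = 0.949581 g/L.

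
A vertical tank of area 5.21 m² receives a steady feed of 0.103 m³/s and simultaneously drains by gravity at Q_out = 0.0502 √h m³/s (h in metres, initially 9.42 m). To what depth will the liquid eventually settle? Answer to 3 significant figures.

4.21 m

Level balance: A dh/dt = 0.103 − 0.0502 √h. Setting dh/dt = 0:
Q_in = 0.0502 √h_ss ⇒ √h_ss = 0.103/0.0502 = 2.0518.
h_ss = 2.0518² = 4.2099 m. (Since h₀ = 9.42 m > h_ss, the level will fall toward this value.)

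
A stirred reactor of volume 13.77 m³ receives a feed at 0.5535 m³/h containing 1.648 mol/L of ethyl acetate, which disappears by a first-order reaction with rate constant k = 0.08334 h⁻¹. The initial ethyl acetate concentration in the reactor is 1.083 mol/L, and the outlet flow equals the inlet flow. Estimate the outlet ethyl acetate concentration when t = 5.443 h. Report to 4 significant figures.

Species balance: V dC/dt = Q C_in − Q C − k V C.
This is linear with rate a = Q/V + k = 0.123536 h⁻¹.
C_ss = Q C_in/(Q + kV) = 0.536225 mol/L; C(t) = C_ss + (C₀ − C_ss) e^(−a t).
C(5.443) = 0.536225 + (0.546775)·e^(−0.123536·5.443) = 0.536225 + (0.546775)·0.510478 = 0.815342 mol/L.

0.8153 mol/L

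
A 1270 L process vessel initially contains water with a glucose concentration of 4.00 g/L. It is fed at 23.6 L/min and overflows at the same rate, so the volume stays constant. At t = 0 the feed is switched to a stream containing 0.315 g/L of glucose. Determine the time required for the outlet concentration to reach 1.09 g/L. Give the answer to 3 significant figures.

83.9 min

Mass balance on the solute (V constant): V dC/dt = Q(C_in − C), so τ = V/Q = 53.814 min.
C(t) = C_in + (C₀ − C_in) e^(−t/τ). Set C = 1.09 and solve for t:
e^(−t/τ) = (C − C_in)/(C₀ − C_in) = (1.09 − 0.315)/(4.00 − 0.315) = 0.21031
t = −τ ln(…) = 53.814 × 1.5592 = 83.904 min.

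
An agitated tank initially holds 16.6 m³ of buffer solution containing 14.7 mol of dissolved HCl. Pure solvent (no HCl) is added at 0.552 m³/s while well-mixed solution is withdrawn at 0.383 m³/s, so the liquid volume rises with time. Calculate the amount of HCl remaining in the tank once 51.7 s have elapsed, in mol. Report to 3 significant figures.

5.64 mol

Total volume: dV/dt = Q_in − Q_out = 0.16900 m³/s, so V(t) = 16.6 + 0.16900 t and V(51.7) = 25.337 m³.
No HCl enters, so dm/dt = −Q_out · (m/V).
dm/m = −Q_out dt/(V₀ + 0.16900 t); integrating gives ln(m/m₀) = −(Q_out/(Q_in−Q_out)) ln(V/V₀).
m = m₀ (V₀/V)^(Q_out/(Q_in−Q_out)) = 14.7 × (16.6/25.337)^(2.2663) = 5.6378 mol.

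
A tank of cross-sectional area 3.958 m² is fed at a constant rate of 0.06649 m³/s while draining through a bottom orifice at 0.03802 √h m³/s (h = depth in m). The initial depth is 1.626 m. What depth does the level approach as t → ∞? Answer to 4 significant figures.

3.058 m

Level balance: A dh/dt = 0.06649 − 0.03802 √h. Setting dh/dt = 0:
Q_in = 0.03802 √h_ss ⇒ √h_ss = 0.06649/0.03802 = 1.74882.
h_ss = 1.74882² = 3.05836 m. (Since h₀ = 1.626 m < h_ss, the level will rise toward this value.)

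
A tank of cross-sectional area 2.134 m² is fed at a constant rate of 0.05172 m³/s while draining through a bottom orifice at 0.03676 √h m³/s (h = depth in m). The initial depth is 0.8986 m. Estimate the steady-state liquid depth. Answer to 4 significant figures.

A dh/dt = Q_in − 0.03676 √h. Steady state requires inflow = outflow:
Q_in = 0.03676 √h_ss ⇒ √h_ss = 0.05172/0.03676 = 1.40696.
h_ss = 1.40696² = 1.97955 m. (Since h₀ = 0.8986 m < h_ss, the level will rise toward this value.)

1.980 m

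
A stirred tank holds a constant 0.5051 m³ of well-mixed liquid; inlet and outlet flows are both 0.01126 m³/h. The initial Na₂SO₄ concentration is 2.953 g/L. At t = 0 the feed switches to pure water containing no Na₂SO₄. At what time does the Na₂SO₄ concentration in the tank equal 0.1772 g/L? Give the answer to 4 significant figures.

126.2 h

Species balance: V dC/dt = Q(C_in − C) ⇒ τ = V/Q = 44.8579 h.
C(t) = C_in + (C₀ − C_in) e^(−t/τ). Set C = 0.1772 and solve for t:
e^(−t/τ) = (C − C_in)/(C₀ − C_in) = (0.1772 − 0)/(2.953 − 0) = 0.0600068
t = −τ ln(…) = 44.8579 × 2.81330 = 126.199 h.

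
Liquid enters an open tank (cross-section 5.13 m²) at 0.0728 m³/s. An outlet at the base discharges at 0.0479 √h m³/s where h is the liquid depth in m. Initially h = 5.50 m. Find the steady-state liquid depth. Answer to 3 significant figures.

2.31 m

A dh/dt = Q_in − 0.0479 √h. Steady state requires inflow = outflow:
Q_in = 0.0479 √h_ss ⇒ √h_ss = 0.0728/0.0479 = 1.5198.
h_ss = 1.5198² = 2.3099 m. (Since h₀ = 5.50 m > h_ss, the level will fall toward this value.)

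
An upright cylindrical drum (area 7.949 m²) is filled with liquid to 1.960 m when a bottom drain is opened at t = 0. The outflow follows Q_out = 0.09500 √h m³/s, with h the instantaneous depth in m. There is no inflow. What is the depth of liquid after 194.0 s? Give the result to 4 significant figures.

A dh/dt = −Q_out = −0.09500 √h.
∫ h^(−1/2) dh = −(0.09500/A) ∫ dt, giving 2√h = 2√h₀ − (0.09500/A) t.
√h = √1.960 − 0.09500·194.0/(2·7.949) = 1.40000 − 1.15927 = 0.240735.
h = 0.240735² = 0.0579532 m.

0.05795 m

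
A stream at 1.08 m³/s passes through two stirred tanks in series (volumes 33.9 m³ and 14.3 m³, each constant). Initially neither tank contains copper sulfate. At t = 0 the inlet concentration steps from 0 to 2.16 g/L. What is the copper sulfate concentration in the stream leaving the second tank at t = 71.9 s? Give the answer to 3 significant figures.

1.79 g/L

Each tank obeys Vᵢ dCᵢ/dt = Q(Cᵢ₋₁ − Cᵢ), so τᵢ = Vᵢ/Q.
τ₁ = 33.9/1.08 = 31.389 s; τ₂ = 14.3/1.08 = 13.241 s.
Solving the cascade with C₁(0)=C₂(0)=0 gives C₂(t) = C_in[1 − (τ₁ e^(−t/τ₁) − τ₂ e^(−t/τ₂))/(τ₁ − τ₂)].
At t = 71.9: e^(−t/τ₁) = 0.10120, e^(−t/τ₂) = 0.0043822.
C₂ = 2.16·[1 − (31.389·0.10120 − 13.241·0.0043822)/(18.148)] = 2.16·0.82816 = 1.7888 g/L.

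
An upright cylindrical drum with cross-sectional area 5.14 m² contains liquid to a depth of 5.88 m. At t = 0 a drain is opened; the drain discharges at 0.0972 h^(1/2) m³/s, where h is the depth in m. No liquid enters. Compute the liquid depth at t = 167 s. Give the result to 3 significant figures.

0.715 m

With no inflow, A dh/dt = −0.0972 √h.
This is separable: 2 d(√h)/dt = −0.0972/A, so √h = √h₀ − (0.0972/(2A)) t.
√h = √5.88 − 0.0972·167/(2·5.14) = 2.4249 − 1.5790 = 0.84584.
h = 0.84584² = 0.71545 m.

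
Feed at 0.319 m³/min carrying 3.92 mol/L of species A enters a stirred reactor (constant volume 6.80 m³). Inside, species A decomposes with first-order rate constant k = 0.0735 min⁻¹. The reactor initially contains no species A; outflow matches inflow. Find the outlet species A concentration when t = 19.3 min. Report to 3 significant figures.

1.38 mol/L

V dC/dt = Q(C_in − C) − k V C.
This is linear with rate a = Q/V + k = 0.12041 min⁻¹.
C_ss = Q C_in/(Q + kV) = 1.5272 mol/L; C(t) = C_ss + (C₀ − C_ss) e^(−a t).
C(19.3) = 1.5272 + (-1.5272)·e^(−0.12041·19.3) = 1.5272 + (-1.5272)·0.097886 = 1.3777 mol/L.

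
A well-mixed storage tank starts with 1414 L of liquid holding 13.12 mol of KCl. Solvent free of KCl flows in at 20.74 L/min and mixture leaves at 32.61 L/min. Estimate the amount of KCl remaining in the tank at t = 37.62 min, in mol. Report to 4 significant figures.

Total volume: dV/dt = Q_in − Q_out = -11.8700 L/min, so V(t) = 1414 − 11.8700 t and V(37.62) = 967.451 L.
Solute balance: dm/dt = 0 − Q_out C = −Q_out m/V(t).
Separate: dm/m = −Q_out dt/V(t) ⇒ ln(m/m₀) = −(Q_out/(Q_in−Q_out)) ln(V/V₀).
m = m₀ (V₀/V)^(Q_out/(Q_in−Q_out)) = 13.12 × (1414/967.451)^(-2.74726) = 4.62518 mol.

4.625 mol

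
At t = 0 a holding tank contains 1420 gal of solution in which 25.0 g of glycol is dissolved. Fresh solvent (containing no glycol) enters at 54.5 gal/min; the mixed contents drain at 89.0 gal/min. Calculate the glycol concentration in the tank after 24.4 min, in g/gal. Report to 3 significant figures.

Let m(t) be the amount of glycol. Volume: V(t) = V₀ + (Q_in − Q_out) t = 1420 − 34.500 t; V(24.4) = 578.20 gal.
Solute balance: dm/dt = 0 − Q_out C = −Q_out m/V(t).
dm/m = −Q_out dt/(V₀ − 34.500 t); integrating gives ln(m/m₀) = −(Q_out/(Q_in−Q_out)) ln(V/V₀).
m = m₀ (V₀/V)^(Q_out/(Q_in−Q_out)) = 25.0 × (1420/578.20)^(-2.5797) = 2.4621 g.
C = m/V = 2.4621/578.20 = 0.0042583 g/gal.

0.00426 g/gal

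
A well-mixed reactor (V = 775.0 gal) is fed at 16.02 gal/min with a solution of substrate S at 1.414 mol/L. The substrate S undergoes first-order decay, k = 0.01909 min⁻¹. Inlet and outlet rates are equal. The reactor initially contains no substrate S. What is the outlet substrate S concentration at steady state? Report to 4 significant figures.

V dC/dt = Q(C_in − C) − k V C.
At steady state: 0 = Q C_in − (Q + kV) C_ss, so C_ss = Q C_in/(Q + kV).
C_ss = 16.02·1.414/(16.02 + 0.01909·775.0) = 22.6523/30.8147 = 0.735112 mol/L.

0.7351 mol/L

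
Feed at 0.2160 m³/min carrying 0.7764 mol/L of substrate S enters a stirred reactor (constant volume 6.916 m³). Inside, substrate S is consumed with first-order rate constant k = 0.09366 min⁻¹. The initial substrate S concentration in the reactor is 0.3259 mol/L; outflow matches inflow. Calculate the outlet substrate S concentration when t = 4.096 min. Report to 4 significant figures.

0.2731 mol/L

Accumulation = in − out − consumed: V dC/dt = Q C_in − Q C − k V C.
dC/dt = (Q/V) C_in − (Q/V + k) C; effective rate a = Q/V + k = 0.0312319 + 0.09366 = 0.124892 min⁻¹.
C_ss = Q C_in/(Q + kV) = 0.194156 mol/L; C(t) = C_ss + (C₀ − C_ss) e^(−a t).
C(4.096) = 0.194156 + (0.131744)·e^(−0.124892·4.096) = 0.194156 + (0.131744)·0.599561 = 0.273144 mol/L.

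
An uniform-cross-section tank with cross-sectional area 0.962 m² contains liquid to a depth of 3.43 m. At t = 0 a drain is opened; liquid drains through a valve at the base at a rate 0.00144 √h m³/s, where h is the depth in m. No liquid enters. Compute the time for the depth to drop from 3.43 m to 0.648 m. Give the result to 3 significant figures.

Accumulation of liquid (constant cross-section A): A dh/dt = −0.00144 √h.
This is separable: 2 d(√h)/dt = −0.00144/A, so √h = √h₀ − (0.00144/(2A)) t.
t = 2A(√h₀ − √h)/0.00144 = 2·0.962·(√3.43 − √0.648)/0.00144
  = 1.9240 × (1.8520 − 0.80498) / 0.00144 = 1399.0 s.

1400 s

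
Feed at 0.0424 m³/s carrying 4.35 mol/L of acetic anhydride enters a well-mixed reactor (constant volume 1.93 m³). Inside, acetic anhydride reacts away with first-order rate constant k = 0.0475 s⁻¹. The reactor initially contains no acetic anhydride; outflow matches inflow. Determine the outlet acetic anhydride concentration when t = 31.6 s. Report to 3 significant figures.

1.22 mol/L

Species balance: V dC/dt = Q C_in − Q C − k V C.
dC/dt = (Q/V) C_in − (Q/V + k) C; effective rate a = Q/V + k = 0.021969 + 0.0475 = 0.069469 s⁻¹.
C_ss = Q C_in/(Q + kV) = 1.3756 mol/L; C(t) = C_ss + (C₀ − C_ss) e^(−a t).
C(31.6) = 1.3756 + (-1.3756)·e^(−0.069469·31.6) = 1.3756 + (-1.3756)·0.11133 = 1.2225 mol/L.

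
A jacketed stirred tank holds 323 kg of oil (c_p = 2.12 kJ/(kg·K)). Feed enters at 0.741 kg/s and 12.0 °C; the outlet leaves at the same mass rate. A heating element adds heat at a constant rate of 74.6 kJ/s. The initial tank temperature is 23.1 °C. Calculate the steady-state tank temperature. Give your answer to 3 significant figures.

Unsteady energy balance on the tank contents: M c_p dT/dt = ṁ c_p (T_in − T) + 74.6.
At steady state dT/dt = 0 ⇒ T_ss = T_in + Q̇/(ṁ c_p) = 12.0 + 74.6/(0.741·2.12) = 59.488 °C.

59.5 °C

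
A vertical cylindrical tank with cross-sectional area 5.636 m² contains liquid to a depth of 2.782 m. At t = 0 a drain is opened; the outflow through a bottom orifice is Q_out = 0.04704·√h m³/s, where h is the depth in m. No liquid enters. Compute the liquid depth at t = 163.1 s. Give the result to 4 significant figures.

0.9747 m

Mass balance (ρ constant): A dh/dt = −0.04704 √h.
Separate and integrate: 2(√h − √h₀) = −(0.04704/A) t.
√h = √2.782 − 0.04704·163.1/(2·5.636) = 1.66793 − 0.680644 = 0.987288.
h = 0.987288² = 0.974738 m.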